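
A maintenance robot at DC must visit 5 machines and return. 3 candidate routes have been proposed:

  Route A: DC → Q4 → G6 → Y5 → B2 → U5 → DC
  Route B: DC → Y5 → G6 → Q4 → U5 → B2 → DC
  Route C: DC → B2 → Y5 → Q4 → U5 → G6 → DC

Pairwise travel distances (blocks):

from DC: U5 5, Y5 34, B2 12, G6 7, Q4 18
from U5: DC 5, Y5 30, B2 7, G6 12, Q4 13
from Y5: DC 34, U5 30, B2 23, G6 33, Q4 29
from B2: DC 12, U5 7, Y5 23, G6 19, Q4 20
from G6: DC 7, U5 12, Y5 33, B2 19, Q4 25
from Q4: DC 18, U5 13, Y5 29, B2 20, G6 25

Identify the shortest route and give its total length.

Route A: 18 + 25 + 33 + 23 + 7 + 5 = 111
Route B: 34 + 33 + 25 + 13 + 7 + 12 = 124
Route C: 12 + 23 + 29 + 13 + 12 + 7 = 96

Shortest is Route C, total 96 blocks.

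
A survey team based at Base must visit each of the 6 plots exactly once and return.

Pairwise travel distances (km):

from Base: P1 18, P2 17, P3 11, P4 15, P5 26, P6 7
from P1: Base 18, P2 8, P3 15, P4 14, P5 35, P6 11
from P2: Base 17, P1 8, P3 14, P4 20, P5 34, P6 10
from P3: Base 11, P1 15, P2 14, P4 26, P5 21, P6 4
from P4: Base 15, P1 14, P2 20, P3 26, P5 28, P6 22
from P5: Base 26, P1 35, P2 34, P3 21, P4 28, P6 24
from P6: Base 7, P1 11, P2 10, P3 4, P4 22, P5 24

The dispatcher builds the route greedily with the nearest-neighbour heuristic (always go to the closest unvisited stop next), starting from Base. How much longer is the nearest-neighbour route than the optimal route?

Excess over optimum: 3 km.

Base: P6=7, P3=11, P4=15, P2=17, P1=18, P5=26 ⇒ P6
P6: P3=4, P2=10, P1=11, P4=22, P5=24 ⇒ P3
P3: P2=14, P1=15, P5=21, P4=26 ⇒ P2
P2: P1=8, P4=20, P5=34 ⇒ P1
P1: P4=14, P5=35 ⇒ P4
P4: P5=28 ⇒ P5
NN route Base → P6 → P3 → P2 → P1 → P4 → P5 → Base costs 101.
Optimal: Base → P4 → P1 → P2 → P6 → P3 → P5 → Base costs 98 (by enumerating all 360 distinct tours).
Excess = 101 − 98 = 3.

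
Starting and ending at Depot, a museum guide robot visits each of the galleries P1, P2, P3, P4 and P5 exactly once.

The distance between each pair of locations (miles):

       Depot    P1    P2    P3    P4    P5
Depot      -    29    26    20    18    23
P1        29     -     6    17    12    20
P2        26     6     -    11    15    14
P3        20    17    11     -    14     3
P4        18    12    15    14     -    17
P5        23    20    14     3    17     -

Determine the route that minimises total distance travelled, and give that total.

With 5 stops there are 5!/2 = 60 distinct round trips (a route and its reverse cost the same).
Depot→P1→P2→P3→P4→P5→Depot: 29+6+11+14+17+23 = 100
Depot→P1→P2→P3→P5→P4→Depot: 29+6+11+3+17+18 = 84
Depot→P1→P2→P4→P3→P5→Depot: 29+6+15+14+3+23 = 90
Depot→P1→P2→P4→P5→P3→Depot: 29+6+15+17+3+20 = 90
Depot→P1→P2→P5→P3→P4→Depot: 29+6+14+3+14+18 = 84
Depot→P1→P2→P5→P4→P3→Depot: 29+6+14+17+14+20 = 100
Depot→P1→P3→P2→P4→P5→Depot: 29+17+11+15+17+23 = 112
Depot→P1→P3→P2→P5→P4→Depot: 29+17+11+14+17+18 = 106
Depot→P1→P3→P4→P2→P5→Depot: 29+17+14+15+14+23 = 112
Depot→P1→P3→P4→P5→P2→Depot: 29+17+14+17+14+26 = 117
Depot→P1→P3→P5→P2→P4→Depot: 29+17+3+14+15+18 = 96
Depot→P1→P3→P5→P4→P2→Depot: 29+17+3+17+15+26 = 107
Depot→P1→P4→P2→P3→P5→Depot: 29+12+15+11+3+23 = 93
Depot→P1→P4→P2→P5→P3→Depot: 29+12+15+14+3+20 = 93
… (46 more)
Depot→P3→P5→P2→P1→P4→Depot: 20+3+14+6+12+18 = 73  ← best
The minimum is 73.
One optimal route: Depot → P3 → P5 → P2 → P1 → P4 → Depot (or its reverse).

73 miles — the shortest possible round trip.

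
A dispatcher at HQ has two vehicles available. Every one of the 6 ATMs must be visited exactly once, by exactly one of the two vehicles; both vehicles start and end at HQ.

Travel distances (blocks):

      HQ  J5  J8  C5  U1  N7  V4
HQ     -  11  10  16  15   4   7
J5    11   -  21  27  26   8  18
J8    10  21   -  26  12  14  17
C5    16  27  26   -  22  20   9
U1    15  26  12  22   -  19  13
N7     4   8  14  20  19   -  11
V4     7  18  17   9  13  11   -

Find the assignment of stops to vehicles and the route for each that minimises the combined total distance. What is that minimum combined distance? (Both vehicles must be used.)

Check every non-empty split of the stops between the two vehicles; for each half take its own optimal tour:
  {J5} + {J8, C5, U1, N7, V4}: 22 + 68 = 90
  {J8} + {J5, C5, U1, N7, V4}: 20 + 76 = 96
  {J5, J8} + {C5, U1, N7, V4}: 42 + 61 = 103
  {C5} + {J5, J8, U1, N7, V4}: 32 + 65 = 97
  {J5, C5} + {J8, U1, N7, V4}: 54 + 50 = 104
  {J8, C5} + {J5, U1, N7, V4}: 52 + 58 = 110
  … (31 splits in total)
  {J5, N7} + {J8, C5, U1, V4}: 23 + 60 = 83  ← best
Best: vehicle 1 HQ → J5 → N7 → HQ = 23; vehicle 2 HQ → J8 → U1 → C5 → V4 → HQ = 60; combined 83.

83 blocks — the smallest possible combined total.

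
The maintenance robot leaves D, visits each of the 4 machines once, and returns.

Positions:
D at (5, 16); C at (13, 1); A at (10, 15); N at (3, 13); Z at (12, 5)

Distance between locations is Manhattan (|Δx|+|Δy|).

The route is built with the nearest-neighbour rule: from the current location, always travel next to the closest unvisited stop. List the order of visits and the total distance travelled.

Nearest-neighbour total = 54; route D → N → A → Z → C → D.

At D the remaining stops are N 5, A 6, Z 18, C 23; go to N.
At N the remaining stops are A 9, Z 17, C 22; go to A.
At A the remaining stops are Z 12, C 17; go to Z.
At Z the remaining stops are C 5; go to C.
Return C→D: 23.
Total = 5 + 9 + 12 + 5 + 23 = 54.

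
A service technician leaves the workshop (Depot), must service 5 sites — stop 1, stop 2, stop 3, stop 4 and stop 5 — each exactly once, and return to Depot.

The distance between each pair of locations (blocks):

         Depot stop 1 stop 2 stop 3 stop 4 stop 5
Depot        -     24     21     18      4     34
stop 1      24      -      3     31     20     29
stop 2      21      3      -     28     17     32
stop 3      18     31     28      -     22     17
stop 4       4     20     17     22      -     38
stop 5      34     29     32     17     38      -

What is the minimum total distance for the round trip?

Depot-stop 1-stop 2-stop 3-stop 4-stop 5-Depot: 24+3+28+22+38+34 = 149
Depot-stop 1-stop 2-stop 3-stop 5-stop 4-Depot: 24+3+28+17+38+4 = 114
Depot-stop 1-stop 2-stop 4-stop 3-stop 5-Depot: 24+3+17+22+17+34 = 117
Depot-stop 1-stop 2-stop 4-stop 5-stop 3-Depot: 24+3+17+38+17+18 = 117
Depot-stop 1-stop 2-stop 5-stop 3-stop 4-Depot: 24+3+32+17+22+4 = 102
Depot-stop 1-stop 2-stop 5-stop 4-stop 3-Depot: 24+3+32+38+22+18 = 137
Depot-stop 1-stop 3-stop 2-stop 4-stop 5-Depot: 24+31+28+17+38+34 = 172
Depot-stop 1-stop 3-stop 2-stop 5-stop 4-Depot: 24+31+28+32+38+4 = 157
Depot-stop 1-stop 3-stop 4-stop 2-stop 5-Depot: 24+31+22+17+32+34 = 160
Depot-stop 1-stop 3-stop 4-stop 5-stop 2-Depot: 24+31+22+38+32+21 = 168
Depot-stop 1-stop 3-stop 5-stop 2-stop 4-Depot: 24+31+17+32+17+4 = 125
Depot-stop 1-stop 3-stop 5-stop 4-stop 2-Depot: 24+31+17+38+17+21 = 148
Depot-stop 1-stop 4-stop 2-stop 3-stop 5-Depot: 24+20+17+28+17+34 = 140
Depot-stop 1-stop 4-stop 2-stop 5-stop 3-Depot: 24+20+17+32+17+18 = 128
… (46 more)
Depot-stop 3-stop 5-stop 1-stop 2-stop 4-Depot: 18+17+29+3+17+4 = 88  ← best
The minimum is 88.
One optimal route: Depot → stop 3 → stop 5 → stop 1 → stop 2 → stop 4 → Depot (or its reverse).

Minimum total distance: 88 blocks.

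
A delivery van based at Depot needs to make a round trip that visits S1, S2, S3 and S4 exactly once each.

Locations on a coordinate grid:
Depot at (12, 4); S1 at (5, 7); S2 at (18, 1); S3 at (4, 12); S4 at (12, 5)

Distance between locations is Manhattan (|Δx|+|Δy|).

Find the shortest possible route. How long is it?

There are 12 distinct closed tours to check (reversals are equivalent).
Depot-S1-S2-S3-S4-Depot: 10+19+25+15+1 = 70
Depot-S1-S2-S4-S3-Depot: 10+19+10+15+16 = 70
Depot-S1-S3-S2-S4-Depot: 10+6+25+10+1 = 52
Depot-S1-S3-S4-S2-Depot: 10+6+15+10+9 = 50
Depot-S1-S4-S2-S3-Depot: 10+9+10+25+16 = 70
Depot-S1-S4-S3-S2-Depot: 10+9+15+25+9 = 68
Depot-S2-S1-S3-S4-Depot: 9+19+6+15+1 = 50
Depot-S2-S1-S4-S3-Depot: 9+19+9+15+16 = 68
Depot-S2-S3-S1-S4-Depot: 9+25+6+9+1 = 50
Depot-S2-S4-S1-S3-Depot: 9+10+9+6+16 = 50
Depot-S3-S1-S2-S4-Depot: 16+6+19+10+1 = 52
Depot-S3-S2-S1-S4-Depot: 16+25+19+9+1 = 70
The minimum is 50.
One optimal route: Depot → S1 → S3 → S4 → S2 → Depot (or its reverse).

50 — the shortest possible round trip.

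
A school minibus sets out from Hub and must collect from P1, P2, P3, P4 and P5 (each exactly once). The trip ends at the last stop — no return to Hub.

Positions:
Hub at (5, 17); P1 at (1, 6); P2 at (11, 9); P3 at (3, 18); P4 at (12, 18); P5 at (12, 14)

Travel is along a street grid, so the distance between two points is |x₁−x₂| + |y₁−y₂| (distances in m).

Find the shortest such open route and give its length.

35 m — the minimum one-way total.

There are 5! = 120 possible orderings.
Hub→P1→P2→P3→P4→P5: 15+13+17+9+4 = 58
Hub→P1→P2→P3→P5→P4: 15+13+17+13+4 = 62
Hub→P1→P2→P4→P3→P5: 15+13+10+9+13 = 60
Hub→P1→P2→P4→P5→P3: 15+13+10+4+13 = 55
Hub→P1→P2→P5→P3→P4: 15+13+6+13+9 = 56
Hub→P1→P2→P5→P4→P3: 15+13+6+4+9 = 47
Hub→P1→P3→P2→P4→P5: 15+14+17+10+4 = 60
Hub→P1→P3→P2→P5→P4: 15+14+17+6+4 = 56
Hub→P1→P3→P4→P2→P5: 15+14+9+10+6 = 54
Hub→P1→P3→P4→P5→P2: 15+14+9+4+6 = 48
Hub→P1→P3→P5→P2→P4: 15+14+13+6+10 = 58
Hub→P1→P3→P5→P4→P2: 15+14+13+4+10 = 56
Hub→P1→P4→P2→P3→P5: 15+23+10+17+13 = 78
Hub→P1→P4→P2→P5→P3: 15+23+10+6+13 = 67
… (106 more)
Hub→P3→P4→P5→P2→P1: 3+9+4+6+13 = 35  ← best
The minimum is 35.
One shortest path: Hub → P3 → P4 → P5 → P2 → P1.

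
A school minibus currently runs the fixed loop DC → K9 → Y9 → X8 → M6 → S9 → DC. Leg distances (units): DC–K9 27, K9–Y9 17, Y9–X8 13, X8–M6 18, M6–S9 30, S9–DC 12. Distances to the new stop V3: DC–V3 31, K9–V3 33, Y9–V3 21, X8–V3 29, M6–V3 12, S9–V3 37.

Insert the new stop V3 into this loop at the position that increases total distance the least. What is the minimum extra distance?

+19 — insert V3 between M6 and S9.

Insertion cost between consecutive stops i–j is d(i,V3) + d(V3,j) − d(i,j):
  between DC and K9: 31 + 33 − 27 = 37
  between K9 and Y9: 33 + 21 − 17 = 37
  between Y9 and X8: 21 + 29 − 13 = 37
  between X8 and M6: 29 + 12 − 18 = 23
  between M6 and S9: 12 + 37 − 30 = 19
  between S9 and DC: 37 + 31 − 12 = 56
Cheapest insertion is between M6 and S9, adding 19.
New total = 117 + 19 = 136.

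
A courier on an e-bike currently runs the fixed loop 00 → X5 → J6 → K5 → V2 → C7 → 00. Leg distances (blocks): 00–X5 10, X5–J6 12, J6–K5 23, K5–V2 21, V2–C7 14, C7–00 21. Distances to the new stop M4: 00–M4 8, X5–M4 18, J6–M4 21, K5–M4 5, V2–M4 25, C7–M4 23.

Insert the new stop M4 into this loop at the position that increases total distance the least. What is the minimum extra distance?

Insertion cost between consecutive stops i–j is d(i,M4) + d(M4,j) − d(i,j):
  between 00 and X5: 8 + 18 − 10 = 16
  between X5 and J6: 18 + 21 − 12 = 27
  between J6 and K5: 21 + 5 − 23 = 3
  between K5 and V2: 5 + 25 − 21 = 9
  between V2 and C7: 25 + 23 − 14 = 34
  between C7 and 00: 23 + 8 − 21 = 10
Cheapest insertion is between J6 and K5, adding 3.
New total = 101 + 3 = 104.

+3 blocks — insert M4 between J6 and K5.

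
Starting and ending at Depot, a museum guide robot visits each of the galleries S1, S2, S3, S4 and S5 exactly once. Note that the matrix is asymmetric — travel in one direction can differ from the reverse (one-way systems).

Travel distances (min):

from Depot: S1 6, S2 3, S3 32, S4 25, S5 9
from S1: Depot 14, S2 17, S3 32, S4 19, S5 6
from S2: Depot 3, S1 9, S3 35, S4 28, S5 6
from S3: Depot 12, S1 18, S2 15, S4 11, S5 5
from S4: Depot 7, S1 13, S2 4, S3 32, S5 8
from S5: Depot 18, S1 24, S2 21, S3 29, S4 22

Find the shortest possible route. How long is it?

Shortest round trip = 59 min.

Depot - S1 - S2 - S3 - S4 - S5 - Depot: 6+17+35+11+8+18 = 95
Depot - S1 - S2 - S3 - S5 - S4 - Depot: 6+17+35+5+22+7 = 92
Depot - S1 - S2 - S4 - S3 - S5 - Depot: 6+17+28+32+5+18 = 106
Depot - S1 - S2 - S4 - S5 - S3 - Depot: 6+17+28+8+29+12 = 100
Depot - S1 - S2 - S5 - S3 - S4 - Depot: 6+17+6+29+11+7 = 76
Depot - S1 - S2 - S5 - S4 - S3 - Depot: 6+17+6+22+32+12 = 95
Depot - S1 - S3 - S2 - S4 - S5 - Depot: 6+32+15+28+8+18 = 107
Depot - S1 - S3 - S2 - S5 - S4 - Depot: 6+32+15+6+22+7 = 88
Depot - S1 - S3 - S4 - S2 - S5 - Depot: 6+32+11+4+6+18 = 77
Depot - S1 - S3 - S4 - S5 - S2 - Depot: 6+32+11+8+21+3 = 81
Depot - S1 - S3 - S5 - S2 - S4 - Depot: 6+32+5+21+28+7 = 99
Depot - S1 - S3 - S5 - S4 - S2 - Depot: 6+32+5+22+4+3 = 72
Depot - S1 - S4 - S2 - S3 - S5 - Depot: 6+19+4+35+5+18 = 87
Depot - S1 - S4 - S2 - S5 - S3 - Depot: 6+19+4+6+29+12 = 76
… (106 more)
Depot - S1 - S5 - S3 - S4 - S2 - Depot: 6+6+29+11+4+3 = 59  ← best
The minimum is 59.
One optimal route: Depot → S1 → S5 → S3 → S4 → S2 → Depot.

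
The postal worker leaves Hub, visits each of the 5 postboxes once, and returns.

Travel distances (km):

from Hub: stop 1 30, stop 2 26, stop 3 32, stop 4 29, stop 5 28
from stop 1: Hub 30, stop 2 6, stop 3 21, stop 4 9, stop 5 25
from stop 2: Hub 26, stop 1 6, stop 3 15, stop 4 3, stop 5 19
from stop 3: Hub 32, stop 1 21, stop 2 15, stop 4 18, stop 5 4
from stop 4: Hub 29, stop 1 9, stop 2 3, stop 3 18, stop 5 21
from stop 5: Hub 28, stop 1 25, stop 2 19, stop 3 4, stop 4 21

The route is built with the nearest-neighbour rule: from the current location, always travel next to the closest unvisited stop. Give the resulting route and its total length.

From Hub: distances to unvisited — stop 2=26, stop 5=28, stop 4=29, stop 1=30, stop 3=32. Nearest is stop 2 (26).
From stop 2: distances to unvisited — stop 4=3, stop 1=6, stop 3=15, stop 5=19. Nearest is stop 4 (3).
From stop 4: distances to unvisited — stop 1=9, stop 3=18, stop 5=21. Nearest is stop 1 (9).
From stop 1: distances to unvisited — stop 3=21, stop 5=25. Nearest is stop 3 (21).
From stop 3: distances to unvisited — stop 5=4. Nearest is stop 5 (4).
Return stop 5→Hub: 28.
Total = 26 + 3 + 9 + 21 + 4 + 28 = 91.

Total distance 91 km via the nearest-neighbour route Hub → stop 2 → stop 4 → stop 1 → stop 3 → stop 5 → Hub.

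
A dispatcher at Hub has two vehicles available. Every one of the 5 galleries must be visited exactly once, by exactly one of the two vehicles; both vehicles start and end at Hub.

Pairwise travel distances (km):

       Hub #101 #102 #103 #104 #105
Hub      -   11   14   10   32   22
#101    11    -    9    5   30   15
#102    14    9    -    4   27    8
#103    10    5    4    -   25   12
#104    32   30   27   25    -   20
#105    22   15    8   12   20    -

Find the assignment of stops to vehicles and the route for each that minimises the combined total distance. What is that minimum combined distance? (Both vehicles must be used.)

There are 2^4 − 1 = 15 ways to divide the 5 stops into two non-empty groups. For each, the best each vehicle can do is its own shortest tour through its group:
  {#101} + {#102, #103, #104, #105}: 22 + 74 = 96
  {#102} + {#101, #103, #104, #105}: 28 + 80 = 108
  {#101, #102} + {#103, #104, #105}: 34 + 74 = 108
  {#103} + {#101, #102, #104, #105}: 20 + 80 = 100
  {#101, #103} + {#102, #104, #105}: 26 + 74 = 100
  {#102, #103} + {#101, #104, #105}: 28 + 78 = 106
  … (15 splits in total)
Best: vehicle 1 Hub → #101 → Hub = 22; vehicle 2 Hub → #103 → #102 → #105 → #104 → Hub = 74; combined 96.

Minimum combined distance: 96 km.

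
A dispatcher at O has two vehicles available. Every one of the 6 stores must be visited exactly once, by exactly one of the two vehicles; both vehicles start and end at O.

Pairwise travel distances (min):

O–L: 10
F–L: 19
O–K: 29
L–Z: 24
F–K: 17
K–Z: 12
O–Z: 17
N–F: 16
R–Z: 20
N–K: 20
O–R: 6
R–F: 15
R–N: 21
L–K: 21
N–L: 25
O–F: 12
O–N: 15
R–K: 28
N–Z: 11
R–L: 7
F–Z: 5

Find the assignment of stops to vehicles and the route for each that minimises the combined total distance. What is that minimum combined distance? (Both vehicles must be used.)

Try each way of splitting the stops between the two vehicles (each non-empty) and, for each split, find the best tour for each vehicle:
  {R} + {N, F, L, K, Z}: 12 + 79 = 91
  {N} + {R, F, L, K, Z}: 30 + 63 = 93
  {R, N} + {F, L, K, Z}: 42 + 60 = 102
  {F} + {R, N, L, K, Z}: 24 + 72 = 96
  {R, F} + {N, L, K, Z}: 33 + 69 = 102
  {N, F} + {R, L, K, Z}: 43 + 63 = 106
  … (31 splits in total)
  {R, L} + {N, F, K, Z}: 23 + 64 = 87  ← best
Best: vehicle 1 O → R → L → O = 23; vehicle 2 O → N → K → Z → F → O = 64; combined 87.

87 min — the smallest possible combined total.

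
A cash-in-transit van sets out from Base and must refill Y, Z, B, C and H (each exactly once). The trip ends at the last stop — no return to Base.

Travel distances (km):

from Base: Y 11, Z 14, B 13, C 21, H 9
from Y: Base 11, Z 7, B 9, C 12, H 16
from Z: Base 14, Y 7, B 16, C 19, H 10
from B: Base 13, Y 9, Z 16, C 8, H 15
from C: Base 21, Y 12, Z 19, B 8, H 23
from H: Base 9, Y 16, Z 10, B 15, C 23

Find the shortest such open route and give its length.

Minimum one-way distance = 43 km.

There are 5! = 120 possible orderings.
Base→Y→Z→B→C→H: 11+7+16+8+23 = 65
Base→Y→Z→B→H→C: 11+7+16+15+23 = 72
Base→Y→Z→C→B→H: 11+7+19+8+15 = 60
Base→Y→Z→C→H→B: 11+7+19+23+15 = 75
Base→Y→Z→H→B→C: 11+7+10+15+8 = 51
Base→Y→Z→H→C→B: 11+7+10+23+8 = 59
Base→Y→B→Z→C→H: 11+9+16+19+23 = 78
Base→Y→B→Z→H→C: 11+9+16+10+23 = 69
Base→Y→B→C→Z→H: 11+9+8+19+10 = 57
Base→Y→B→C→H→Z: 11+9+8+23+10 = 61
Base→Y→B→H→Z→C: 11+9+15+10+19 = 64
Base→Y→B→H→C→Z: 11+9+15+23+19 = 77
Base→Y→C→Z→B→H: 11+12+19+16+15 = 73
Base→Y→C→Z→H→B: 11+12+19+10+15 = 67
… (106 more)
Base→H→Z→Y→B→C: 9+10+7+9+8 = 43  ← best
The minimum is 43.
One shortest path: Base → H → Z → Y → B → C.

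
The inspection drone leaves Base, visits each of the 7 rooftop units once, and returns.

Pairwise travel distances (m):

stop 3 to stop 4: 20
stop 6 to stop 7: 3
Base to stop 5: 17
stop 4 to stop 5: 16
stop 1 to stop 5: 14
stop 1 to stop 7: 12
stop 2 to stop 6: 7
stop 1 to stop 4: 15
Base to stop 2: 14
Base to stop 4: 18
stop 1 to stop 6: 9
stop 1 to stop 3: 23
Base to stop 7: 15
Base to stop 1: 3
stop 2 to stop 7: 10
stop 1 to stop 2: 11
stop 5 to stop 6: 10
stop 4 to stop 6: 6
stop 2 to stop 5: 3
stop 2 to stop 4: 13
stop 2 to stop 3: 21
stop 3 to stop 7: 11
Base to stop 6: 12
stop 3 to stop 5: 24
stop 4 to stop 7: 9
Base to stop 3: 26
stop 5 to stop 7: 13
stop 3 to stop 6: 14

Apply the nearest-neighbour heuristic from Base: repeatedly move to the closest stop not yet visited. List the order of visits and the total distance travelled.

90 m along Base → stop 1 → stop 6 → stop 7 → stop 4 → stop 2 → stop 5 → stop 3 → Base.

From Base: distances to unvisited — stop 1=3, stop 6=12, stop 2=14, stop 7=15, stop 5=17, stop 4=18, stop 3=26. Nearest is stop 1 (3).
From stop 1: distances to unvisited — stop 6=9, stop 2=11, stop 7=12, stop 5=14, stop 4=15, stop 3=23. Nearest is stop 6 (9).
From stop 6: distances to unvisited — stop 7=3, stop 4=6, stop 2=7, stop 5=10, stop 3=14. Nearest is stop 7 (3).
From stop 7: distances to unvisited — stop 4=9, stop 2=10, stop 3=11, stop 5=13. Nearest is stop 4 (9).
From stop 4: distances to unvisited — stop 2=13, stop 5=16, stop 3=20. Nearest is stop 2 (13).
From stop 2: distances to unvisited — stop 5=3, stop 3=21. Nearest is stop 5 (3).
From stop 5: distances to unvisited — stop 3=24. Nearest is stop 3 (24).
Return stop 3→Base: 26.
Total = 3 + 9 + 3 + 9 + 13 + 3 + 24 + 26 = 90.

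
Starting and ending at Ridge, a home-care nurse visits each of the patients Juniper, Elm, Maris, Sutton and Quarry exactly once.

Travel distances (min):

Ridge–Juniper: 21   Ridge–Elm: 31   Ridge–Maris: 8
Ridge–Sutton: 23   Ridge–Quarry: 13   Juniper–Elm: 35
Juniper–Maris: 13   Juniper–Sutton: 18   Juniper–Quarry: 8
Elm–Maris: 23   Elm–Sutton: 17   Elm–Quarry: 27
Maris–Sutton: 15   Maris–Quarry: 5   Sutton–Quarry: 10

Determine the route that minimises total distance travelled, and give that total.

Minimum total distance: 87 min.

There are 60 distinct closed tours to check (reversals are equivalent).
Ridge - Juniper - Elm - Maris - Sutton - Quarry - Ridge: 21+35+23+15+10+13 = 117
Ridge - Juniper - Elm - Maris - Quarry - Sutton - Ridge: 21+35+23+5+10+23 = 117
Ridge - Juniper - Elm - Sutton - Maris - Quarry - Ridge: 21+35+17+15+5+13 = 106
Ridge - Juniper - Elm - Sutton - Quarry - Maris - Ridge: 21+35+17+10+5+8 = 96
Ridge - Juniper - Elm - Quarry - Maris - Sutton - Ridge: 21+35+27+5+15+23 = 126
Ridge - Juniper - Elm - Quarry - Sutton - Maris - Ridge: 21+35+27+10+15+8 = 116
Ridge - Juniper - Maris - Elm - Sutton - Quarry - Ridge: 21+13+23+17+10+13 = 97
Ridge - Juniper - Maris - Elm - Quarry - Sutton - Ridge: 21+13+23+27+10+23 = 117
Ridge - Juniper - Maris - Sutton - Elm - Quarry - Ridge: 21+13+15+17+27+13 = 106
Ridge - Juniper - Maris - Sutton - Quarry - Elm - Ridge: 21+13+15+10+27+31 = 117
Ridge - Juniper - Maris - Quarry - Elm - Sutton - Ridge: 21+13+5+27+17+23 = 106
Ridge - Juniper - Maris - Quarry - Sutton - Elm - Ridge: 21+13+5+10+17+31 = 97
Ridge - Juniper - Sutton - Elm - Maris - Quarry - Ridge: 21+18+17+23+5+13 = 97
Ridge - Juniper - Sutton - Elm - Quarry - Maris - Ridge: 21+18+17+27+5+8 = 96
… (46 more)
Ridge - Juniper - Quarry - Sutton - Elm - Maris - Ridge: 21+8+10+17+23+8 = 87  ← best
The minimum is 87.
One optimal route: Ridge → Juniper → Quarry → Sutton → Elm → Maris → Ridge (or its reverse).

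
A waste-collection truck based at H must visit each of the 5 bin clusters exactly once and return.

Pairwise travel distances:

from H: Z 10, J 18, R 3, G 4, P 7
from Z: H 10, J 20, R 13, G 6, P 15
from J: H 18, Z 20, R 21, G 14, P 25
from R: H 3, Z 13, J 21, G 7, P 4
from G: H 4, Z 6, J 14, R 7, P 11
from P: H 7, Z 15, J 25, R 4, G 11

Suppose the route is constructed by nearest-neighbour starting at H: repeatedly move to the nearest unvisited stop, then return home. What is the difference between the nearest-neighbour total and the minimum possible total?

Excess over optimum: 2.

From H: R=3, G=4, P=7, Z=10, J=18 → choose R (3).
From R: P=4, G=7, Z=13, J=21 → choose P (4).
From P: G=11, Z=15, J=25 → choose G (11).
From G: Z=6, J=14 → choose Z (6).
From Z: J=20 → choose J (20).
NN route H → R → P → G → Z → J → H costs 62.
Optimal: H → J → G → Z → P → R → H costs 60 (by enumerating all 60 distinct tours).
Excess = 62 − 60 = 2.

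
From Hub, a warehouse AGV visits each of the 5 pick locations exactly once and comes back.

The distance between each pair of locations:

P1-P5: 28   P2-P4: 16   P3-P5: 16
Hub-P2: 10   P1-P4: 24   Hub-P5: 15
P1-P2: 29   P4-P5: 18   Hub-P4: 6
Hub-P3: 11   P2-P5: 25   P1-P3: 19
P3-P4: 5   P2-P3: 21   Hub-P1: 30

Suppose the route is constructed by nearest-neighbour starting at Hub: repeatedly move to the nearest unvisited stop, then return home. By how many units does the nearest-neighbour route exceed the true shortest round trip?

Hub: P4=6, P2=10, P3=11, P5=15, P1=30 ⇒ P4
P4: P3=5, P2=16, P5=18, P1=24 ⇒ P3
P3: P5=16, P1=19, P2=21 ⇒ P5
P5: P2=25, P1=28 ⇒ P2
P2: P1=29 ⇒ P1
NN route Hub → P4 → P3 → P5 → P2 → P1 → Hub costs 111.
Optimal: Hub → P2 → P4 → P3 → P1 → P5 → Hub costs 93 (by enumerating all 60 distinct tours).
Excess = 111 − 93 = 18.

The nearest-neighbour route is 18 longer than optimal.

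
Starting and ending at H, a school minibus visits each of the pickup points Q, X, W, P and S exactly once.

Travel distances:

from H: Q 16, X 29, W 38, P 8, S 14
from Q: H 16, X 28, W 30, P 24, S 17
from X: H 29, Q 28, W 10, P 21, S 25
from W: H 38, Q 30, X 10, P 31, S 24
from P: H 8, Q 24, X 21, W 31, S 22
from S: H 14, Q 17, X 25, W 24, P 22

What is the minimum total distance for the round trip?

96 — the shortest possible round trip.

With 5 stops there are 5!/2 = 60 distinct round trips (a route and its reverse cost the same).
H-Q-X-W-P-S-H: 16+28+10+31+22+14 = 121
H-Q-X-W-S-P-H: 16+28+10+24+22+8 = 108
H-Q-X-P-W-S-H: 16+28+21+31+24+14 = 134
H-Q-X-P-S-W-H: 16+28+21+22+24+38 = 149
H-Q-X-S-W-P-H: 16+28+25+24+31+8 = 132
H-Q-X-S-P-W-H: 16+28+25+22+31+38 = 160
H-Q-W-X-P-S-H: 16+30+10+21+22+14 = 113
H-Q-W-X-S-P-H: 16+30+10+25+22+8 = 111
H-Q-W-P-X-S-H: 16+30+31+21+25+14 = 137
H-Q-W-P-S-X-H: 16+30+31+22+25+29 = 153
H-Q-W-S-X-P-H: 16+30+24+25+21+8 = 124
H-Q-W-S-P-X-H: 16+30+24+22+21+29 = 142
H-Q-P-X-W-S-H: 16+24+21+10+24+14 = 109
H-Q-P-X-S-W-H: 16+24+21+25+24+38 = 148
… (46 more)
H-Q-S-W-X-P-H: 16+17+24+10+21+8 = 96  ← best
The minimum is 96.
One optimal route: H → Q → S → W → X → P → H (or its reverse).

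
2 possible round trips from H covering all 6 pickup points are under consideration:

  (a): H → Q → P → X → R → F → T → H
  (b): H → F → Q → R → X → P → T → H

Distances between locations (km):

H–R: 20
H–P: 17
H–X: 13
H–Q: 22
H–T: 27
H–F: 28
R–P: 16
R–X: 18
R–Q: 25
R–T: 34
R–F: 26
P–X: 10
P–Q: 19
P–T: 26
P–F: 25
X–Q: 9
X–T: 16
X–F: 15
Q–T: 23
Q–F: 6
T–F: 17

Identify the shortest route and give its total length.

(a): 22 + 19 + 10 + 18 + 26 + 17 + 27 = 139
(b): 28 + 6 + 25 + 18 + 10 + 26 + 27 = 140

Shortest is (a), total 139 km.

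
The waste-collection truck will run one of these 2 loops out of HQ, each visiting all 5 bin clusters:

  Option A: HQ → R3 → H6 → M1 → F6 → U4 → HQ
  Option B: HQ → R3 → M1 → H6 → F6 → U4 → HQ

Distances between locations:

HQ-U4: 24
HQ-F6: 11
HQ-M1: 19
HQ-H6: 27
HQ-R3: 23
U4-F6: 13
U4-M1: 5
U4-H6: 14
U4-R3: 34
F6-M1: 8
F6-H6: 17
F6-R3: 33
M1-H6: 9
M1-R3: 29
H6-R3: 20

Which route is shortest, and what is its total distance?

Option A: 23 + 20 + 9 + 8 + 13 + 24 = 97
Option B: 23 + 29 + 9 + 17 + 13 + 24 = 115

Shortest is Option A, total 97.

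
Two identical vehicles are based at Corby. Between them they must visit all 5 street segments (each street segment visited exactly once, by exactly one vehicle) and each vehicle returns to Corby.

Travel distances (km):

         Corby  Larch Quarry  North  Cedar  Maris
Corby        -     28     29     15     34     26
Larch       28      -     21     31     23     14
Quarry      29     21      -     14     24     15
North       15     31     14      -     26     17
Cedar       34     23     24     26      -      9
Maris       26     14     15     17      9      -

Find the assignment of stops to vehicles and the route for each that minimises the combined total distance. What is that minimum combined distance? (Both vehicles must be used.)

134 km — the smallest possible combined total.

Check every non-empty split of the stops between the two vehicles; for each half take its own optimal tour:
  {Larch} + {Quarry, North, Cedar, Maris}: 56 + 87 = 143
  {Quarry} + {Larch, North, Cedar, Maris}: 58 + 92 = 150
  {Larch, Quarry} + {North, Cedar, Maris}: 78 + 75 = 153
  {North} + {Larch, Quarry, Cedar, Maris}: 30 + 104 = 134
  {Larch, North} + {Quarry, Cedar, Maris}: 74 + 87 = 161
  {Quarry, North} + {Larch, Cedar, Maris}: 58 + 85 = 143
  … (15 splits in total)
Best: vehicle 1 Corby → North → Corby = 30; vehicle 2 Corby → Larch → Cedar → Maris → Quarry → Corby = 104; combined 134.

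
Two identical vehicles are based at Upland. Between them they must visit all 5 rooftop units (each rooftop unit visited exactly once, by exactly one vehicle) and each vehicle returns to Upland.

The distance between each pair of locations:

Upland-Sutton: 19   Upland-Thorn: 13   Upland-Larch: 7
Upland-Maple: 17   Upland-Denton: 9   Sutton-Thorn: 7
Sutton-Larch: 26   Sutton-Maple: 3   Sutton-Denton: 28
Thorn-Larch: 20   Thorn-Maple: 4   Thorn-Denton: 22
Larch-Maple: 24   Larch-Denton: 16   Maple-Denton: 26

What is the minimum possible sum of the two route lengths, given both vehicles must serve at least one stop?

Minimum combined distance: 71.

Try each way of splitting the stops between the two vehicles (each non-empty) and, for each split, find the best tour for each vehicle:
  {Sutton} + {Thorn, Larch, Maple, Denton}: 38 + 66 = 104
  {Thorn} + {Sutton, Larch, Maple, Denton}: 26 + 71 = 97
  {Sutton, Thorn} + {Larch, Maple, Denton}: 39 + 66 = 105
  {Larch} + {Sutton, Thorn, Maple, Denton}: 14 + 57 = 71
  {Sutton, Larch} + {Thorn, Maple, Denton}: 52 + 52 = 104
  {Thorn, Larch} + {Sutton, Maple, Denton}: 40 + 57 = 97
  … (15 splits in total)
Best: vehicle 1 Upland → Larch → Upland = 14; vehicle 2 Upland → Sutton → Maple → Thorn → Denton → Upland = 57; combined 71.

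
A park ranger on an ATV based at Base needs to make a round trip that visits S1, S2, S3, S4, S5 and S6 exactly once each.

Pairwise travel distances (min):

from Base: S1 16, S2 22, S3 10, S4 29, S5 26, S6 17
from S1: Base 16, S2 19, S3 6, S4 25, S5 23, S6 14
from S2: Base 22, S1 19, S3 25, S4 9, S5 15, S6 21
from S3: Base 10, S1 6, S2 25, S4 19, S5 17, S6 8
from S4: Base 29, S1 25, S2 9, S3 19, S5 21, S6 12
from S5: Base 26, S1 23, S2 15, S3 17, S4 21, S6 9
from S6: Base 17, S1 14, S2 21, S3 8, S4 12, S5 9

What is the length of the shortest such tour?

91 min — the shortest possible round trip.

Base→S1→S2→S3→S4→S5→S6→Base: 16+19+25+19+21+9+17 = 126
Base→S1→S2→S3→S4→S6→S5→Base: 16+19+25+19+12+9+26 = 126
Base→S1→S2→S3→S5→S4→S6→Base: 16+19+25+17+21+12+17 = 127
Base→S1→S2→S3→S5→S6→S4→Base: 16+19+25+17+9+12+29 = 127
Base→S1→S2→S3→S6→S4→S5→Base: 16+19+25+8+12+21+26 = 127
Base→S1→S2→S3→S6→S5→S4→Base: 16+19+25+8+9+21+29 = 127
Base→S1→S2→S4→S3→S5→S6→Base: 16+19+9+19+17+9+17 = 106
Base→S1→S2→S4→S3→S6→S5→Base: 16+19+9+19+8+9+26 = 106
… (352 more)
Base→S1→S3→S4→S2→S5→S6→Base: 16+6+19+9+15+9+17 = 91  ← best
The minimum is 91.
One optimal route: Base → S1 → S3 → S4 → S2 → S5 → S6 → Base (or its reverse).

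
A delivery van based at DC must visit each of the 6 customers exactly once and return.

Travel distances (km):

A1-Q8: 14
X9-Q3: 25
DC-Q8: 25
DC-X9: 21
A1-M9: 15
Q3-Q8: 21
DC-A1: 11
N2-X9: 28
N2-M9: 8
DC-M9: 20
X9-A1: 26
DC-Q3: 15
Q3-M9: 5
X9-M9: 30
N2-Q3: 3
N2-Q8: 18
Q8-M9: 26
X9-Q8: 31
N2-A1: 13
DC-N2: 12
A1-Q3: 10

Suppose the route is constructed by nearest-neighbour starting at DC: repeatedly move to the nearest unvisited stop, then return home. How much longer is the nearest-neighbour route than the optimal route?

9 km longer than the optimal tour.

DC: A1=11, N2=12, Q3=15, M9=20, X9=21, Q8=25 ⇒ A1
A1: Q3=10, N2=13, Q8=14, M9=15, X9=26 ⇒ Q3
Q3: N2=3, M9=5, Q8=21, X9=25 ⇒ N2
N2: M9=8, Q8=18, X9=28 ⇒ M9
M9: Q8=26, X9=30 ⇒ Q8
Q8: X9=31 ⇒ X9
NN route DC → A1 → Q3 → N2 → M9 → Q8 → X9 → DC costs 110.
Optimal: DC → N2 → Q3 → M9 → A1 → Q8 → X9 → DC costs 101 (by enumerating all 360 distinct tours).
Excess = 110 − 101 = 9.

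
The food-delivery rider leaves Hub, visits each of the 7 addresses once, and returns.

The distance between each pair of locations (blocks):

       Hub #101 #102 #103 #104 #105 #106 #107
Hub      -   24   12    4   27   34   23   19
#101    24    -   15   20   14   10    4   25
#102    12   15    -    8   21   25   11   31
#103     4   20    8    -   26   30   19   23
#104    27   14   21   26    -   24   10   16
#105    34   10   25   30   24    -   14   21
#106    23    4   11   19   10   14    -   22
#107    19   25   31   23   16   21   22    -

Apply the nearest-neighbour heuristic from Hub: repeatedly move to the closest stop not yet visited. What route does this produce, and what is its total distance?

At Hub the remaining stops are #103 4, #102 12, #107 19, #106 23, #101 24, #104 27, #105 34; go to #103.
At #103 the remaining stops are #102 8, #106 19, #101 20, #107 23, #104 26, #105 30; go to #102.
At #102 the remaining stops are #106 11, #101 15, #104 21, #105 25, #107 31; go to #106.
At #106 the remaining stops are #101 4, #104 10, #105 14, #107 22; go to #101.
At #101 the remaining stops are #105 10, #104 14, #107 25; go to #105.
At #105 the remaining stops are #107 21, #104 24; go to #107.
At #107 the remaining stops are #104 16; go to #104.
Return #104→Hub: 27.
Total = 4 + 8 + 11 + 4 + 10 + 21 + 16 + 27 = 101.

Total distance 101 blocks via the nearest-neighbour route Hub → #103 → #102 → #106 → #101 → #105 → #107 → #104 → Hub.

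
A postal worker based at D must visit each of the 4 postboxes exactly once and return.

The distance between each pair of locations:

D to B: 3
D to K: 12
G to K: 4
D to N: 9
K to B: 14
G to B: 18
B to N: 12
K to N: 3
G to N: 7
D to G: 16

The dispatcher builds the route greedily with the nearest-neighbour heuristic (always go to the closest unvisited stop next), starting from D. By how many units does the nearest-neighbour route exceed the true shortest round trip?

D: B=3, N=9, K=12, G=16 ⇒ B
B: N=12, K=14, G=18 ⇒ N
N: K=3, G=7 ⇒ K
K: G=4 ⇒ G
NN route D → B → N → K → G → D costs 38.
Optimal: D → B → G → K → N → D costs 37 (by enumerating all 12 distinct tours).
Excess = 38 − 37 = 1.

The nearest-neighbour route is 1 longer than optimal.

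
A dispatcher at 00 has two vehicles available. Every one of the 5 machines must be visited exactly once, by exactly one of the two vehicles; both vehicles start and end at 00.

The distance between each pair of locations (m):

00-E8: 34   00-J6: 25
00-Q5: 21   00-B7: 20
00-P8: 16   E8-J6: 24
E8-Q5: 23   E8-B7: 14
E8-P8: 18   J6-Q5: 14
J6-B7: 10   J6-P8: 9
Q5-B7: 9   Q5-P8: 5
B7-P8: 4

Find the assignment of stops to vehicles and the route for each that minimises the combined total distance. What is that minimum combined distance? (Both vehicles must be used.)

There are 2^4 − 1 = 15 ways to divide the 5 stops into two non-empty groups. For each, the best each vehicle can do is its own shortest tour through its group:
  {E8} + {J6, Q5, B7, P8}: 68 + 65 = 133
  {J6} + {E8, Q5, B7, P8}: 50 + 78 = 128
  {E8, J6} + {Q5, B7, P8}: 83 + 50 = 133
  {Q5} + {E8, J6, B7, P8}: 42 + 83 = 125
  {E8, Q5} + {J6, B7, P8}: 78 + 55 = 133
  {J6, Q5} + {E8, B7, P8}: 60 + 68 = 128
  … (15 splits in total)
Best: vehicle 1 00 → Q5 → 00 = 42; vehicle 2 00 → E8 → B7 → J6 → P8 → 00 = 83; combined 125.

Minimum combined distance: 125 m.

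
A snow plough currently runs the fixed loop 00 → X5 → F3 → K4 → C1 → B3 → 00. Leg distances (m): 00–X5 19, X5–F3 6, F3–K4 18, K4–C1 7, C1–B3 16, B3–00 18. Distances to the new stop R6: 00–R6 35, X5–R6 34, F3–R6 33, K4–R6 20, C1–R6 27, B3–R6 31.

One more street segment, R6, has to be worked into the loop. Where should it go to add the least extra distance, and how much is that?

Insertion cost between consecutive stops i–j is d(i,R6) + d(R6,j) − d(i,j):
  between 00 and X5: 35 + 34 − 19 = 50
  between X5 and F3: 34 + 33 − 6 = 61
  between F3 and K4: 33 + 20 − 18 = 35
  between K4 and C1: 20 + 27 − 7 = 40
  between C1 and B3: 27 + 31 − 16 = 42
  between B3 and 00: 31 + 35 − 18 = 48
Cheapest insertion is between F3 and K4, adding 35.
New total = 84 + 35 = 119.

+35 m — insert R6 between F3 and K4.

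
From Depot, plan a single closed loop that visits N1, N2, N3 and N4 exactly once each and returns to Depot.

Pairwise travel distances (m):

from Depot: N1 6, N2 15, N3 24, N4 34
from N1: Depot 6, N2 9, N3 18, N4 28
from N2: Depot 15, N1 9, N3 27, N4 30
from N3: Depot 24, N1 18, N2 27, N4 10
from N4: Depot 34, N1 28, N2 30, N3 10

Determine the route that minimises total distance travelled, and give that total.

Minimum total distance: 79 m.

With 4 stops there are 4!/2 = 12 distinct round trips (a route and its reverse cost the same).
Depot - N1 - N2 - N3 - N4 - Depot: 6+9+27+10+34 = 86
Depot - N1 - N2 - N4 - N3 - Depot: 6+9+30+10+24 = 79
Depot - N1 - N3 - N2 - N4 - Depot: 6+18+27+30+34 = 115
Depot - N1 - N3 - N4 - N2 - Depot: 6+18+10+30+15 = 79
Depot - N1 - N4 - N2 - N3 - Depot: 6+28+30+27+24 = 115
Depot - N1 - N4 - N3 - N2 - Depot: 6+28+10+27+15 = 86
Depot - N2 - N1 - N3 - N4 - Depot: 15+9+18+10+34 = 86
Depot - N2 - N1 - N4 - N3 - Depot: 15+9+28+10+24 = 86
Depot - N2 - N3 - N1 - N4 - Depot: 15+27+18+28+34 = 122
Depot - N2 - N4 - N1 - N3 - Depot: 15+30+28+18+24 = 115
Depot - N3 - N1 - N2 - N4 - Depot: 24+18+9+30+34 = 115
Depot - N3 - N2 - N1 - N4 - Depot: 24+27+9+28+34 = 122
The minimum is 79.
One optimal route: Depot → N1 → N2 → N4 → N3 → Depot (or its reverse).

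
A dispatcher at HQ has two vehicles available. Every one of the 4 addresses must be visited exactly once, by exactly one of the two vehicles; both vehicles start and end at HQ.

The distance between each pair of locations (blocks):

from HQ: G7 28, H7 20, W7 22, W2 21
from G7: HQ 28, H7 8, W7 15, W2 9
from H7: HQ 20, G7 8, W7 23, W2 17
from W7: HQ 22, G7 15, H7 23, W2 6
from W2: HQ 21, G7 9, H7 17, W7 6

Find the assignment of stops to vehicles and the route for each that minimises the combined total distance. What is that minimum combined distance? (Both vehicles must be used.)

Minimum combined distance: 102 blocks.

Try each way of splitting the stops between the two vehicles (each non-empty) and, for each split, find the best tour for each vehicle:
  {G7} + {H7, W7, W2}: 56 + 65 = 121
  {H7} + {G7, W7, W2}: 40 + 65 = 105
  {G7, H7} + {W7, W2}: 56 + 49 = 105
  {W7} + {G7, H7, W2}: 44 + 58 = 102
  {G7, W7} + {H7, W2}: 65 + 58 = 123
  {H7, W7} + {G7, W2}: 65 + 58 = 123
  … (7 splits in total)
Best: vehicle 1 HQ → W7 → HQ = 44; vehicle 2 HQ → H7 → G7 → W2 → HQ = 58; combined 102.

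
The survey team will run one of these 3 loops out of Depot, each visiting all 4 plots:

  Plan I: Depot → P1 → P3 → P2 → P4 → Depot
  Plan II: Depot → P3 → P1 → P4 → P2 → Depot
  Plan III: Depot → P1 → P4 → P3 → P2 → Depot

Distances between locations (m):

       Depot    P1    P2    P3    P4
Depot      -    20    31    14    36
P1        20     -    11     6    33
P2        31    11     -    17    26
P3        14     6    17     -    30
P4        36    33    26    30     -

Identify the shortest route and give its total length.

Shortest is Plan I, total 105 m.

Plan I: 20 + 6 + 17 + 26 + 36 = 105
Plan II: 14 + 6 + 33 + 26 + 31 = 110
Plan III: 20 + 33 + 30 + 17 + 31 = 131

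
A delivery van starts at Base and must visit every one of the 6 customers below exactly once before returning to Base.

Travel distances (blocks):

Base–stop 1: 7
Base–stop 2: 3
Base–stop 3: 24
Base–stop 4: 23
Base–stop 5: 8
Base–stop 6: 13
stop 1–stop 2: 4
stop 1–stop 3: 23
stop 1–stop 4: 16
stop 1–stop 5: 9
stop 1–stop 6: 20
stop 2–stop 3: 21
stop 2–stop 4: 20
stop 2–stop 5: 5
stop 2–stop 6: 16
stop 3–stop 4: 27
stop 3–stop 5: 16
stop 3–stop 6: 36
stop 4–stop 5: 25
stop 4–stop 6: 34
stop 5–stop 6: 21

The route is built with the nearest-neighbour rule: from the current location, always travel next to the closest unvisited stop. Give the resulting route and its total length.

From Base: distances to unvisited — stop 2=3, stop 1=7, stop 5=8, stop 6=13, stop 4=23, stop 3=24. Nearest is stop 2 (3).
From stop 2: distances to unvisited — stop 1=4, stop 5=5, stop 6=16, stop 4=20, stop 3=21. Nearest is stop 1 (4).
From stop 1: distances to unvisited — stop 5=9, stop 4=16, stop 6=20, stop 3=23. Nearest is stop 5 (9).
From stop 5: distances to unvisited — stop 3=16, stop 6=21, stop 4=25. Nearest is stop 3 (16).
From stop 3: distances to unvisited — stop 4=27, stop 6=36. Nearest is stop 4 (27).
From stop 4: distances to unvisited — stop 6=34. Nearest is stop 6 (34).
Return stop 6→Base: 13.
Total = 3 + 4 + 9 + 16 + 27 + 34 + 13 = 106.

Total distance 106 blocks via the nearest-neighbour route Base → stop 2 → stop 1 → stop 5 → stop 3 → stop 4 → stop 6 → Base.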